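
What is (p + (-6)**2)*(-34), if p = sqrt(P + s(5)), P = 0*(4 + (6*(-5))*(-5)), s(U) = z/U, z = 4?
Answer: -1224 - 68*sqrt(5)/5 ≈ -1254.4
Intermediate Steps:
s(U) = 4/U
P = 0 (P = 0*(4 - 30*(-5)) = 0*(4 + 150) = 0*154 = 0)
p = 2*sqrt(5)/5 (p = sqrt(0 + 4/5) = sqrt(4/5) = 2*sqrt(5)/5 ≈ 0.89443)
(p + (-6)**2)*(-34) = (2*sqrt(5)/5 + (-6)**2)*(-34) = (2*sqrt(5)/5 + 36)*(-34) = (36 + 2*sqrt(5)/5)*(-34) = -1224 - 68*sqrt(5)/5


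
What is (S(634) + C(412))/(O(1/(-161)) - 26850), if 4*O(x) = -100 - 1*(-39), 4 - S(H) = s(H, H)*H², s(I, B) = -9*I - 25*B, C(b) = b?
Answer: -34658255808/107461 ≈ -3.2252e+5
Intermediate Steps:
s(I, B) = -25*B - 9*I
S(H) = 4 + 34*H³ (S(H) = 4 - (-25*H - 9*H)*H² = 4 - (-34*H)*H² = 4 - (-34)*H³ = 4 + 34*H³)
O(x) = -61/4 (O(x) = (-100 - 1*(-39))/4 = (-100 + 39)/4 = (¼)*(-61) = -61/4)
(S(634) + C(412))/(O(1/(-161)) - 26850) = ((4 + 34*634³) + 412)/(-61/4 - 26850) = ((4 + 34*254840104) + 412)/(-107461/4) = ((4 + 8664563536) + 412)*(-4/107461) = (8664563540 + 412)*(-4/107461) = 8664563952*(-4/107461) = -34658255808/107461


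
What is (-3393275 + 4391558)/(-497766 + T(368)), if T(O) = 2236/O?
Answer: -8349276/4163083 ≈ -2.0056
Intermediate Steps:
(-3393275 + 4391558)/(-497766 + T(368)) = (-3393275 + 4391558)/(-497766 + 2236/368) = 998283/(-497766 + 2236*(1/368)) = 998283/(-497766 + 559/92) = 998283/(-45793913/92) = 998283*(-92/45793913) = -8349276/4163083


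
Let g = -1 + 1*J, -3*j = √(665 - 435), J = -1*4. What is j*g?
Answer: 5*√230/3 ≈ 25.276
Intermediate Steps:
J = -4
j = -√230/3 (j = -√(665 - 435)/3 = -√230/3 ≈ -5.0553)
g = -5 (g = -1 + 1*(-4) = -1 - 4 = -5)
j*g = -√230/3*(-5) = 5*√230/3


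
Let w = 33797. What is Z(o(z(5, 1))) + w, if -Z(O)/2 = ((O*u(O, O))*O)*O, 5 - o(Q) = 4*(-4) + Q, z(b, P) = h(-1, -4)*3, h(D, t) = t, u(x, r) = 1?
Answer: -38077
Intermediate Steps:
z(b, P) = -12 (z(b, P) = -4*3 = -12)
o(Q) = 21 - Q (o(Q) = 5 - (4*(-4) + Q) = 5 - (-16 + Q) = 5 + (16 - Q) = 21 - Q)
Z(O) = -2*O³ (Z(O) = -2*(O*1)*O*O = -2*O*O*O = -2*O²*O = -2*O³)
Z(o(z(5, 1))) + w = -2*(21 - 1*(-12))³ + 33797 = -2*(21 + 12)³ + 33797 = -2*33³ + 33797 = -2*35937 + 33797 = -71874 + 33797 = -38077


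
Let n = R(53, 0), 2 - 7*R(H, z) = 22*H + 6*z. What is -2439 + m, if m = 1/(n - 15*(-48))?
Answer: -9453557/3876 ≈ -2439.0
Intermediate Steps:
R(H, z) = 2/7 - 22*H/7 - 6*z/7 (R(H, z) = 2/7 - (22*H + 6*z)/7 = 2/7 - (6*z + 22*H)/7 = 2/7 + (-22*H/7 - 6*z/7) = 2/7 - 22*H/7 - 6*z/7)
n = -1164/7 (n = 2/7 - 22/7*53 - 6/7*0 = 2/7 - 1166/7 + 0 = -1164/7 ≈ -166.29)
m = 7/3876 (m = 1/(-1164/7 - 15*(-48)) = 1/(-1164/7 + 720) = 1/(3876/7) = 7/3876 ≈ 0.0018060)
-2439 + m = -2439 + 7/3876 = -9453557/3876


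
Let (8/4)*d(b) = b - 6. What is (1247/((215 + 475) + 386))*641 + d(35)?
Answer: 814929/1076 ≈ 757.37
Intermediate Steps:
d(b) = -3 + b/2 (d(b) = (b - 6)/2 = (-6 + b)/2 = -3 + b/2)
(1247/((215 + 475) + 386))*641 + d(35) = (1247/((215 + 475) + 386))*641 + (-3 + (1/2)*35) = (1247/(690 + 386))*641 + (-3 + 35/2) = (1247/1076)*641 + 29/2 = 799327/1076 + 29/2 = 814929/1076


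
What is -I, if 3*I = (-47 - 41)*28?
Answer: 2464/3 ≈ 821.33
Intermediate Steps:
I = -2464/3 (I = ((-47 - 41)*28)/3 = (-88*28)/3 = (⅓)*(-2464) = -2464/3 ≈ -821.33)
-I = -1*(-2464/3) = 2464/3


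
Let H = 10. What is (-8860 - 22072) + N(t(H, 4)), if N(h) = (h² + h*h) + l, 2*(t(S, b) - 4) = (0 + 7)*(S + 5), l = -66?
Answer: -49227/2 ≈ -24614.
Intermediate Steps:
t(S, b) = 43/2 + 7*S/2 (t(S, b) = 4 + ((0 + 7)*(S + 5))/2 = 4 + (7*(5 + S))/2 = 4 + (35 + 7*S)/2 = 4 + (35/2 + 7*S/2) = 43/2 + 7*S/2)
N(h) = -66 + 2*h² (N(h) = (h² + h*h) - 66 = (h² + h²) - 66 = 2*h² - 66 = -66 + 2*h²)
(-8860 - 22072) + N(t(H, 4)) = (-8860 - 22072) + (-66 + 2*(43/2 + (7/2)*10)²) = -30932 + (-66 + 2*(43/2 + 35)²) = -30932 + (-66 + 2*(113/2)²) = -30932 + (-66 + 2*(12769/4)) = -30932 + (-66 + 12769/2) = -30932 + 12637/2 = -49227/2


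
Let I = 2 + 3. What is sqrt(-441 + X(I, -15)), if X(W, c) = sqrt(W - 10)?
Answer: sqrt(-441 + I*sqrt(5)) ≈ 0.05324 + 21.0*I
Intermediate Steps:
I = 5
X(W, c) = sqrt(-10 + W)
sqrt(-441 + X(I, -15)) = sqrt(-441 + sqrt(-10 + 5)) = sqrt(-441 + sqrt(-5)) = sqrt(-441 + I*sqrt(5))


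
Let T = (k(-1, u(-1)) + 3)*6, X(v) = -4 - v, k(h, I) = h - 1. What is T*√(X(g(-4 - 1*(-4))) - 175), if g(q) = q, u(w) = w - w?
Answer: 6*I*√179 ≈ 80.275*I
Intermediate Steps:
u(w) = 0
k(h, I) = -1 + h
T = 6 (T = ((-1 - 1) + 3)*6 = (-2 + 3)*6 = 1*6 = 6)
T*√(X(g(-4 - 1*(-4))) - 175) = 6*√((-4 - (-4 - 1*(-4))) - 175) = 6*√((-4 - (-4 + 4)) - 175) = 6*√((-4 - 1*0) - 175) = 6*√((-4 + 0) - 175) = 6*√(-4 - 175) = 6*√(-179) = 6*(I*√179) = 6*I*√179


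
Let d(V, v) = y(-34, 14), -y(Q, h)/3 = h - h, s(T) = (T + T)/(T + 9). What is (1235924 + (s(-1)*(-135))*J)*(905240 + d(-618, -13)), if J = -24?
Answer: 1118074597360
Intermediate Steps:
s(T) = 2*T/(9 + T) (s(T) = (2*T)/(9 + T) = 2*T/(9 + T))
y(Q, h) = 0 (y(Q, h) = -3*(h - h) = -3*0 = 0)
d(V, v) = 0
(1235924 + (s(-1)*(-135))*J)*(905240 + d(-618, -13)) = (1235924 + ((2*(-1)/(9 - 1))*(-135))*(-24))*(905240 + 0) = (1235924 + ((2*(-1)/8)*(-135))*(-24))*905240 = (1235924 + ((2*(-1)*(⅛))*(-135))*(-24))*905240 = (1235924 - ¼*(-135)*(-24))*905240 = (1235924 + (135/4)*(-24))*905240 = (1235924 - 810)*905240 = 1235114*905240 = 1118074597360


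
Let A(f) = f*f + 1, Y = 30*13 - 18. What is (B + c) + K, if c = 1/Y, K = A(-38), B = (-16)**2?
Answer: 632773/372 ≈ 1701.0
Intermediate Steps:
Y = 372 (Y = 390 - 18 = 372)
A(f) = 1 + f**2 (A(f) = f**2 + 1 = 1 + f**2)
B = 256
K = 1445 (K = 1 + (-38)**2 = 1 + 1444 = 1445)
c = 1/372 ≈ 0.0026882
(B + c) + K = (256 + 1/372) + 1445 = 95233/372 + 1445 = 632773/372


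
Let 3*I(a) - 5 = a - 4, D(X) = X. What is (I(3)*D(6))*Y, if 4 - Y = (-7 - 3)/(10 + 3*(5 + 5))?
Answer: 34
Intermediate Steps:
I(a) = ⅓ + a/3 (I(a) = 5/3 + (a - 4)/3 = 5/3 + (-4 + a)/3 = 5/3 + (-4/3 + a/3) = ⅓ + a/3)
Y = 17/4 (Y = 4 - (-7 - 3)/(10 + 3*(5 + 5)) = 4 - (-10)/(10 + 3*10) = 4 - (-10)/(10 + 30) = 4 - (-10)/40 = 4 - 1*(-¼) = 4 + ¼ = 17/4 ≈ 4.2500)
(I(3)*D(6))*Y = ((⅓ + (⅓)*3)*6)*(17/4) = ((⅓ + 1)*6)*(17/4) = ((4/3)*6)*(17/4) = 8*(17/4) = 34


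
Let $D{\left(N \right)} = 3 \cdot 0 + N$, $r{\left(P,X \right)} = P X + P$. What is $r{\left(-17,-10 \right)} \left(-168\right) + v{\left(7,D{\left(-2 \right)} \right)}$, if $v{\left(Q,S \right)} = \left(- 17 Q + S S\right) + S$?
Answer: $-25821$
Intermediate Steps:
$r{\left(P,X \right)} = P + P X$
$D{\left(N \right)} = N$ ($D{\left(N \right)} = 0 + N = N$)
$v{\left(Q,S \right)} = S + S^{2} - 17 Q$ ($v{\left(Q,S \right)} = \left(- 17 Q + S^{2}\right) + S = \left(S^{2} - 17 Q\right) + S = S + S^{2} - 17 Q$)
$r{\left(-17,-10 \right)} \left(-168\right) + v{\left(7,D{\left(-2 \right)} \right)} = - 17 \left(1 - 10\right) \left(-168\right) - \left(121 - 4\right) = \left(-17\right) \left(-9\right) \left(-168\right) - 117 = 153 \left(-168\right) - 117 = -25704 - 117 = -25821$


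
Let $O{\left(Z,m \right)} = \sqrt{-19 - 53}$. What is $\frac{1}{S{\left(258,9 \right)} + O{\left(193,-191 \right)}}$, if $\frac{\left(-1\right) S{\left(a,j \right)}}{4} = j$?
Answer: $- \frac{1}{38} - \frac{i \sqrt{2}}{228} \approx -0.026316 - 0.0062027 i$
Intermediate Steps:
$S{\left(a,j \right)} = - 4 j$
$O{\left(Z,m \right)} = 6 i \sqrt{2}$ ($O{\left(Z,m \right)} = \sqrt{-72} = 6 i \sqrt{2}$)
$\frac{1}{S{\left(258,9 \right)} + O{\left(193,-191 \right)}} = \frac{1}{\left(-4\right) 9 + 6 i \sqrt{2}} = \frac{1}{-36 + 6 i \sqrt{2}}$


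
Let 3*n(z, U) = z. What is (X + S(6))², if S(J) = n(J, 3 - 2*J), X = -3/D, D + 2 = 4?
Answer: ¼ ≈ 0.25000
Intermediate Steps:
D = 2 (D = -2 + 4 = 2)
n(z, U) = z/3
X = -3/2 ≈ -1.5000
S(J) = J/3
(X + S(6))² = (-3/2 + (⅓)*6)² = (-3/2 + 2)² = (½)² = ¼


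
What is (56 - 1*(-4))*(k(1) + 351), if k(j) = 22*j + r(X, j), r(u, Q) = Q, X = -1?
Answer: 22440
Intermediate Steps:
k(j) = 23*j (k(j) = 22*j + j = 23*j)
(56 - 1*(-4))*(k(1) + 351) = (56 - 1*(-4))*(23*1 + 351) = (56 + 4)*(23 + 351) = 60*374 = 22440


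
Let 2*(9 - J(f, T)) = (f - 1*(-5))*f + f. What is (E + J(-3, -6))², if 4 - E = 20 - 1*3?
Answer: ¼ ≈ 0.25000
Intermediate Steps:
J(f, T) = 9 - f/2 - f*(5 + f)/2 (J(f, T) = 9 - ((f - 1*(-5))*f + f)/2 = 9 - ((f + 5)*f + f)/2 = 9 - ((5 + f)*f + f)/2 = 9 - (f*(5 + f) + f)/2 = 9 - (f + f*(5 + f))/2 = 9 + (-f/2 - f*(5 + f)/2) = 9 - f/2 - f*(5 + f)/2)
E = -13 (E = 4 - (20 - 1*3) = 4 - (20 - 3) = 4 - 1*17 = 4 - 17 = -13)
(E + J(-3, -6))² = (-13 + (9 - 3*(-3) - ½*(-3)²))² = (-13 + (9 + 9 - ½*9))² = (-13 + (9 + 9 - 9/2))² = (-13 + 27/2)² = (½)² = ¼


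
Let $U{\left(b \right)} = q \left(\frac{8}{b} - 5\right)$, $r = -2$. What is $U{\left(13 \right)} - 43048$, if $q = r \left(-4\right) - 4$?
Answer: $- \frac{559852}{13} \approx -43066.0$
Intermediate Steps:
$q = 4$ ($q = \left(-2\right) \left(-4\right) - 4 = 8 - 4 = 4$)
$U{\left(b \right)} = -20 + \frac{32}{b}$ ($U{\left(b \right)} = 4 \left(\frac{8}{b} - 5\right) = 4 \left(-5 + \frac{8}{b}\right) = -20 + \frac{32}{b}$)
$U{\left(13 \right)} - 43048 = \left(-20 + \frac{32}{13}\right) - 43048 = - \frac{228}{13} - 43048 = - \frac{559852}{13}$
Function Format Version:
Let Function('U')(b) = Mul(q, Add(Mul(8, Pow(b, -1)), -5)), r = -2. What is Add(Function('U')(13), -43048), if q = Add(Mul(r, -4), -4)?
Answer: Rational(-559852, 13) ≈ -43066.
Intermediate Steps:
q = 4 (q = Add(Mul(-2, -4), -4) = Add(8, -4) = 4)
Function('U')(b) = Add(-20, Mul(32, Pow(b, -1))) (Function('U')(b) = Mul(4, Add(Mul(8, Pow(b, -1)), -5)) = Mul(4, Add(-5, Mul(8, Pow(b, -1)))) = Add(-20, Mul(32, Pow(b, -1))))
Add(Function('U')(13), -43048) = Add(Add(-20, Mul(32, Pow(13, -1))), -43048) = Add(Add(-20, Mul(32, Rational(1, 13))), -43048) = Add(Add(-20, Rational(32, 13)), -43048) = Add(Rational(-228, 13), -43048) = Rational(-559852, 13)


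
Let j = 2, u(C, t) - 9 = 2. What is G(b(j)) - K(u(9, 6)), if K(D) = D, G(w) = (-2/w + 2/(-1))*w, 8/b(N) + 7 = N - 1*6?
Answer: -127/11 ≈ -11.545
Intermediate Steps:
u(C, t) = 11 (u(C, t) = 9 + 2 = 11)
b(N) = 8/(-13 + N) (b(N) = 8/(-7 + (N - 1*6)) = 8/(-7 + (N - 6)) = 8/(-7 + (-6 + N)) = 8/(-13 + N))
G(w) = w*(-2 - 2/w) (G(w) = (-2/w + 2*(-1))*w = (-2/w - 2)*w = (-2 - 2/w)*w = w*(-2 - 2/w))
G(b(j)) - K(u(9, 6)) = (-2 - 16/(-13 + 2)) - 1*11 = (-2 - 16/(-11)) - 11 = (-2 - 16*(-1)/11) - 11 = (-2 - 2*(-8/11)) - 11 = (-2 + 16/11) - 11 = -6/11 - 11 = -127/11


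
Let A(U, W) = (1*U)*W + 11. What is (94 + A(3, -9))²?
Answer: 6084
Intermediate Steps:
A(U, W) = 11 + U*W (A(U, W) = U*W + 11 = 11 + U*W)
(94 + A(3, -9))² = (94 + (11 + 3*(-9)))² = (94 + (11 - 27))² = (94 - 16)² = 78² = 6084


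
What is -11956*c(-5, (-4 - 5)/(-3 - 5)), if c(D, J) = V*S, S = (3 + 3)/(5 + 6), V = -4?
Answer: 286944/11 ≈ 26086.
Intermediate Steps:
S = 6/11 ≈ 0.54545
c(D, J) = -24/11 (c(D, J) = -4*6/11 = -24/11)
-11956*c(-5, (-4 - 5)/(-3 - 5)) = -11956*(-24/11) = 286944/11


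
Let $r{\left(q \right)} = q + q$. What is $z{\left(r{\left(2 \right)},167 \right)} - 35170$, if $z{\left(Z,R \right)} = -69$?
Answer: $-35239$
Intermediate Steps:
$r{\left(q \right)} = 2 q$
$z{\left(r{\left(2 \right)},167 \right)} - 35170 = -69 - 35170 = -35239$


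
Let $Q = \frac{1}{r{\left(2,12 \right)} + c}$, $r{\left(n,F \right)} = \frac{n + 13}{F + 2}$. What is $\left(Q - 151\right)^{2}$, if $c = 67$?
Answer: $\frac{20704044321}{908209} \approx 22797.0$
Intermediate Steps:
$r{\left(n,F \right)} = \frac{13 + n}{2 + F}$
$Q = \frac{14}{953}$ ($Q = \frac{1}{\frac{13 + 2}{2 + 12} + 67} = \frac{1}{\frac{1}{14} \cdot 15 + 67} = \frac{1}{\frac{15}{14} + 67} = \frac{1}{\frac{953}{14}} = \frac{14}{953} \approx 0.01469$)
$\left(Q - 151\right)^{2} = \left(\frac{14}{953} - 151\right)^{2} = \left(- \frac{143889}{953}\right)^{2} = \frac{20704044321}{908209}$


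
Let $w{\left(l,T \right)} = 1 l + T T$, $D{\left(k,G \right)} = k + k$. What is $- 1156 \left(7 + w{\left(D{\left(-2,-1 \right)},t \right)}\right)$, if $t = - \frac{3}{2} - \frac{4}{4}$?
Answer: $-10693$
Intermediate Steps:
$D{\left(k,G \right)} = 2 k$
$t = - \frac{5}{2}$ ($t = \left(-3\right) \frac{1}{2} - 1 = - \frac{3}{2} - 1 = - \frac{5}{2} \approx -2.5$)
$w{\left(l,T \right)} = l + T^{2}$
$- 1156 \left(7 + w{\left(D{\left(-2,-1 \right)},t \right)}\right) = - 1156 \left(7 + \left(2 \left(-2\right) + \left(- \frac{5}{2}\right)^{2}\right)\right) = - 1156 \left(7 + \left(-4 + \frac{25}{4}\right)\right) = - 1156 \left(7 + \frac{9}{4}\right) = \left(-1156\right) \frac{37}{4} = -10693$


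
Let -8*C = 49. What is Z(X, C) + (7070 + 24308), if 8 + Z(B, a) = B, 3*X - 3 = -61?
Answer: 94052/3 ≈ 31351.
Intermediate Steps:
C = -49/8 (C = -1/8*49 = -49/8 ≈ -6.1250)
X = -58/3 (X = 1 + (1/3)*(-61) = 1 - 61/3 = -58/3 ≈ -19.333)
Z(B, a) = -8 + B
Z(X, C) + (7070 + 24308) = (-8 - 58/3) + (7070 + 24308) = -82/3 + 31378 = 94052/3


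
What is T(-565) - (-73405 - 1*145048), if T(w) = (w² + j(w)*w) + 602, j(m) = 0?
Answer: 538280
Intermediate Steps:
T(w) = 602 + w² (T(w) = (w² + 0*w) + 602 = (w² + 0) + 602 = w² + 602 = 602 + w²)
T(-565) - (-73405 - 1*145048) = (602 + (-565)²) - (-73405 - 1*145048) = (602 + 319225) - (-73405 - 145048) = 319827 - 1*(-218453) = 319827 + 218453 = 538280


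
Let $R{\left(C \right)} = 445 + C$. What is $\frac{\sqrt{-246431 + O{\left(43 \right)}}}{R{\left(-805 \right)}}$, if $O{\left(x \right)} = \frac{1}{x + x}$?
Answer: $- \frac{i \sqrt{202511510}}{10320} \approx - 1.3789 i$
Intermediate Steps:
$O{\left(x \right)} = \frac{1}{2 x}$
$\frac{\sqrt{-246431 + O{\left(43 \right)}}}{R{\left(-805 \right)}} = \frac{\sqrt{-246431 + \frac{1}{2 \cdot 43}}}{445 - 805} = \frac{\sqrt{-246431 + \frac{1}{2} \cdot \frac{1}{43}}}{-360} = \sqrt{-246431 + \frac{1}{86}} \left(- \frac{1}{360}\right) = \sqrt{- \frac{21193065}{86}} \left(- \frac{1}{360}\right) = \frac{3 i \sqrt{202511510}}{86} \left(- \frac{1}{360}\right) = - \frac{i \sqrt{202511510}}{10320}$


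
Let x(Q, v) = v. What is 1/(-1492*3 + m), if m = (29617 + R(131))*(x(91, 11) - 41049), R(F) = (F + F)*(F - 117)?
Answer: -1/1365954306 ≈ -7.3209e-10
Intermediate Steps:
R(F) = 2*F*(-117 + F) (R(F) = (2*F)*(-117 + F) = 2*F*(-117 + F))
m = -1365949830 (m = (29617 + 2*131*(-117 + 131))*(11 - 41049) = (29617 + 2*131*14)*(-41038) = (29617 + 3668)*(-41038) = 33285*(-41038) = -1365949830)
1/(-1492*3 + m) = 1/(-1492*3 - 1365949830) = 1/(-4476 - 1365949830) = 1/(-1365954306) = -1/1365954306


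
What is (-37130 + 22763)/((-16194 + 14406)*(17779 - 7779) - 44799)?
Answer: 4789/5974933 ≈ 0.00080151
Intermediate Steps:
(-37130 + 22763)/((-16194 + 14406)*(17779 - 7779) - 44799) = -14367/(-1788*10000 - 44799) = -14367/(-17880000 - 44799) = -14367/(-17924799) = -14367*(-1/17924799) = 4789/5974933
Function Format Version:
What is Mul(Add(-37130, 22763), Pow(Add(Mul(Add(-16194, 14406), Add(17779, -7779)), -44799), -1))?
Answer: Rational(4789, 5974933) ≈ 0.00080151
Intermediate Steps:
Mul(Add(-37130, 22763), Pow(Add(Mul(Add(-16194, 14406), Add(17779, -7779)), -44799), -1)) = Mul(-14367, Pow(Add(Mul(-1788, 10000), -44799), -1)) = Mul(-14367, Pow(Add(-17880000, -44799), -1)) = Mul(-14367, Pow(-17924799, -1)) = Mul(-14367, Rational(-1, 17924799)) = Rational(4789, 5974933)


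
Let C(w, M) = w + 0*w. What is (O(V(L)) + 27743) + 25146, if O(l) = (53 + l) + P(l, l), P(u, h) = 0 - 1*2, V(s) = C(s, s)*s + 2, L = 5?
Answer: 52967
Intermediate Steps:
C(w, M) = w (C(w, M) = w + 0 = w)
V(s) = 2 + s**2 (V(s) = s*s + 2 = s**2 + 2 = 2 + s**2)
P(u, h) = -2 (P(u, h) = 0 - 2 = -2)
O(l) = 51 + l (O(l) = (53 + l) - 2 = 51 + l)
(O(V(L)) + 27743) + 25146 = ((51 + (2 + 5**2)) + 27743) + 25146 = ((51 + (2 + 25)) + 27743) + 25146 = ((51 + 27) + 27743) + 25146 = (78 + 27743) + 25146 = 27821 + 25146 = 52967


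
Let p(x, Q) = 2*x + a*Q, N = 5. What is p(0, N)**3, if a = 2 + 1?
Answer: 3375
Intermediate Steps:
a = 3
p(x, Q) = 2*x + 3*Q
p(0, N)**3 = (2*0 + 3*5)**3 = (0 + 15)**3 = 15**3 = 3375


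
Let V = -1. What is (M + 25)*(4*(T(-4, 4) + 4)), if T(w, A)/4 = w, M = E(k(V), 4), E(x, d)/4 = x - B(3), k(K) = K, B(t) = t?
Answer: -432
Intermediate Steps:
E(x, d) = -12 + 4*x (E(x, d) = 4*(x - 1*3) = 4*(x - 3) = 4*(-3 + x) = -12 + 4*x)
M = -16 (M = -12 + 4*(-1) = -12 - 4 = -16)
T(w, A) = 4*w
(M + 25)*(4*(T(-4, 4) + 4)) = (-16 + 25)*(4*(4*(-4) + 4)) = 9*(4*(-16 + 4)) = 9*(4*(-12)) = 9*(-48) = -432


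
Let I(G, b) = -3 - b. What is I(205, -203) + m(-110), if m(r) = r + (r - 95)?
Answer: -115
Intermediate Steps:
m(r) = -95 + 2*r (m(r) = r + (-95 + r) = -95 + 2*r)
I(205, -203) + m(-110) = (-3 - 1*(-203)) + (-95 + 2*(-110)) = (-3 + 203) + (-95 - 220) = 200 - 315 = -115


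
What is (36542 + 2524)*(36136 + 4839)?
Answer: 1600729350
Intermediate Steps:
(36542 + 2524)*(36136 + 4839) = 39066*40975 = 1600729350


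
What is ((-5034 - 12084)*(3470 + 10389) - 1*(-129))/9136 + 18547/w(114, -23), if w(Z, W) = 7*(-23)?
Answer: -38364800905/1470896 ≈ -26083.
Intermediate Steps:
w(Z, W) = -161
((-5034 - 12084)*(3470 + 10389) - 1*(-129))/9136 + 18547/w(114, -23) = ((-5034 - 12084)*(3470 + 10389) - 1*(-129))/9136 + 18547/(-161) = (-17118*13859 + 129)*(1/9136) + 18547*(-1/161) = (-237238362 + 129)*(1/9136) - 18547/161 = -237238233*1/9136 - 18547/161 = -237238233/9136 - 18547/161 = -38364800905/1470896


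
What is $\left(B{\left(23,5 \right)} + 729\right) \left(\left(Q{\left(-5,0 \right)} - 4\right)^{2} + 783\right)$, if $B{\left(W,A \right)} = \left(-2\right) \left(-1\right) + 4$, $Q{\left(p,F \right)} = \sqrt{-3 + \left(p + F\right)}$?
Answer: $581385 - 11760 i \sqrt{2} \approx 5.8139 \cdot 10^{5} - 16631.0 i$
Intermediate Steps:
$Q{\left(p,F \right)} = \sqrt{-3 + F + p}$ ($Q{\left(p,F \right)} = \sqrt{-3 + \left(F + p\right)} = \sqrt{-3 + F + p}$)
$B{\left(W,A \right)} = 6$ ($B{\left(W,A \right)} = 2 + 4 = 6$)
$\left(B{\left(23,5 \right)} + 729\right) \left(\left(Q{\left(-5,0 \right)} - 4\right)^{2} + 783\right) = \left(6 + 729\right) \left(\left(\sqrt{-3 + 0 - 5} - 4\right)^{2} + 783\right) = 735 \left(\left(\sqrt{-8} - 4\right)^{2} + 783\right) = 735 \left(\left(2 i \sqrt{2} - 4\right)^{2} + 783\right) = 735 \left(\left(-4 + 2 i \sqrt{2}\right)^{2} + 783\right) = 735 \left(783 + \left(-4 + 2 i \sqrt{2}\right)^{2}\right) = 575505 + 735 \left(-4 + 2 i \sqrt{2}\right)^{2}$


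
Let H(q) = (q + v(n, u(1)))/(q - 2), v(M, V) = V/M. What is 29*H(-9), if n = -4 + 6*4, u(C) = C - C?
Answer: 261/11 ≈ 23.727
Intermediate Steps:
u(C) = 0
n = 20 (n = -4 + 24 = 20)
H(q) = q/(-2 + q) (H(q) = (q + 0/20)/(q - 2) = (q + 0*(1/20))/(-2 + q) = (q + 0)/(-2 + q) = q/(-2 + q))
29*H(-9) = 29*(-9/(-2 - 9)) = 29*(-9/(-11)) = 29*(-9*(-1/11)) = 29*(9/11) = 261/11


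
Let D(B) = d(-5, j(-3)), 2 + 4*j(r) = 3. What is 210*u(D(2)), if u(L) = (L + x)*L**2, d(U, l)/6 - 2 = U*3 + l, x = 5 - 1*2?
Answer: -361317915/4 ≈ -9.0329e+7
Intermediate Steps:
j(r) = 1/4 (j(r) = -1/2 + (1/4)*3 = -1/2 + 3/4 = 1/4)
x = 3 (x = 5 - 2 = 3)
d(U, l) = 12 + 6*l + 18*U (d(U, l) = 12 + 6*(U*3 + l) = 12 + 6*(3*U + l) = 12 + 6*(l + 3*U) = 12 + (6*l + 18*U) = 12 + 6*l + 18*U)
D(B) = -153/2 (D(B) = 12 + 6*(1/4) + 18*(-5) = 12 + 3/2 - 90 = -153/2)
u(L) = L**2*(3 + L) (u(L) = (L + 3)*L**2 = (3 + L)*L**2 = L**2*(3 + L))
210*u(D(2)) = 210*((-153/2)**2*(3 - 153/2)) = 210*((23409/4)*(-147/2)) = 210*(-3441123/8) = -361317915/4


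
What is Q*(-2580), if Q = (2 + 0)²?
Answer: -10320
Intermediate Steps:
Q = 4 (Q = 2² = 4)
Q*(-2580) = 4*(-2580) = -10320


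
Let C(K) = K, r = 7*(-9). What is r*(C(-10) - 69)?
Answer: 4977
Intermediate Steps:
r = -63
r*(C(-10) - 69) = -63*(-10 - 69) = -63*(-79) = 4977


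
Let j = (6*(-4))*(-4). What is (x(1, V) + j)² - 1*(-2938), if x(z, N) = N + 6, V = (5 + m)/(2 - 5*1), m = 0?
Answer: 117043/9 ≈ 13005.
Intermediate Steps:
j = 96 (j = -24*(-4) = 96)
V = -5/3 (V = (5 + 0)/(2 - 5*1) = 5/(2 - 5) = 5/(-3) = 5*(-⅓) = -5/3 ≈ -1.6667)
x(z, N) = 6 + N
(x(1, V) + j)² - 1*(-2938) = ((6 - 5/3) + 96)² - 1*(-2938) = (13/3 + 96)² + 2938 = (301/3)² + 2938 = 90601/9 + 2938 = 117043/9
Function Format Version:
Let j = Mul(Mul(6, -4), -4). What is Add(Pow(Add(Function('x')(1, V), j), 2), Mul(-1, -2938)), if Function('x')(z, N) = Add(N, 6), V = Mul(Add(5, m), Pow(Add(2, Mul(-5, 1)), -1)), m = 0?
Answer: Rational(117043, 9) ≈ 13005.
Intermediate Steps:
j = 96 (j = Mul(-24, -4) = 96)
V = Rational(-5, 3) (V = Mul(Add(5, 0), Pow(Add(2, Mul(-5, 1)), -1)) = Mul(5, Pow(Add(2, -5), -1)) = Mul(5, Pow(-3, -1)) = Mul(5, Rational(-1, 3)) = Rational(-5, 3) ≈ -1.6667)
Function('x')(z, N) = Add(6, N)
Add(Pow(Add(Function('x')(1, V), j), 2), Mul(-1, -2938)) = Add(Pow(Add(Add(6, Rational(-5, 3)), 96), 2), Mul(-1, -2938)) = Add(Pow(Add(Rational(13, 3), 96), 2), 2938) = Add(Pow(Rational(301, 3), 2), 2938) = Add(Rational(90601, 9), 2938) = Rational(117043, 9)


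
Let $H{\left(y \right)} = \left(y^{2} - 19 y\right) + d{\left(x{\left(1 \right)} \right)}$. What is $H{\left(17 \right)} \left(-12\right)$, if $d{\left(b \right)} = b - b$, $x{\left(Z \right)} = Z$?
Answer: $408$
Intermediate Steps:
$d{\left(b \right)} = 0$
$H{\left(y \right)} = y^{2} - 19 y$ ($H{\left(y \right)} = \left(y^{2} - 19 y\right) + 0 = y^{2} - 19 y$)
$H{\left(17 \right)} \left(-12\right) = 17 \left(-19 + 17\right) \left(-12\right) = 17 \left(-2\right) \left(-12\right) = \left(-34\right) \left(-12\right) = 408$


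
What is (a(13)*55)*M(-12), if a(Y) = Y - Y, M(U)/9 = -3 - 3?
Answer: 0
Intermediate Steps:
M(U) = -54 (M(U) = 9*(-3 - 3) = 9*(-6) = -54)
a(Y) = 0
(a(13)*55)*M(-12) = (0*55)*(-54) = 0*(-54) = 0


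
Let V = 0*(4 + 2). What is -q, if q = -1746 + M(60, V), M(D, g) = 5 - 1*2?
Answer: 1743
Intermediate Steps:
V = 0 (V = 0*6 = 0)
M(D, g) = 3 (M(D, g) = 5 - 2 = 3)
q = -1743 (q = -1746 + 3 = -1743)
-q = -1*(-1743) = 1743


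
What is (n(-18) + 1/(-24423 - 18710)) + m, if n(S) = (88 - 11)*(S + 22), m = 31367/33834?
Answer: 450836390953/1459361922 ≈ 308.93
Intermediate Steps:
m = 31367/33834 (m = 31367*(1/33834) = 31367/33834 ≈ 0.92708)
n(S) = 1694 + 77*S (n(S) = 77*(22 + S) = 1694 + 77*S)
(n(-18) + 1/(-24423 - 18710)) + m = ((1694 + 77*(-18)) + 1/(-24423 - 18710)) + 31367/33834 = ((1694 - 1386) + 1/(-43133)) + 31367/33834 = (308 - 1/43133) + 31367/33834 = 13284963/43133 + 31367/33834 = 450836390953/1459361922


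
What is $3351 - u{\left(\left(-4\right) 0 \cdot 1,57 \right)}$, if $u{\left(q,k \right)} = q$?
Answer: $3351$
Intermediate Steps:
$3351 - u{\left(\left(-4\right) 0 \cdot 1,57 \right)} = 3351 - \left(-4\right) 0 \cdot 1 = 3351 - 0 \cdot 1 = 3351 - 0 = 3351 + 0 = 3351$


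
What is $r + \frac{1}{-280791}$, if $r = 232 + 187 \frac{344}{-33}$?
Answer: $- \frac{482211745}{280791} \approx -1717.3$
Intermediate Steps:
$r = - \frac{5152}{3}$ ($r = 232 + 187 \cdot 344 \left(- \frac{1}{33}\right) = 232 + 187 \left(- \frac{344}{33}\right) = 232 - \frac{5848}{3} = - \frac{5152}{3} \approx -1717.3$)
$r + \frac{1}{-280791} = - \frac{5152}{3} + \frac{1}{-280791} = - \frac{5152}{3} - \frac{1}{280791} = - \frac{482211745}{280791}$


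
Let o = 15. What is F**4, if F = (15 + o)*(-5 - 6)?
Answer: 11859210000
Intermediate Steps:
F = -330 (F = (15 + 15)*(-5 - 6) = 30*(-11) = -330)
F**4 = (-330)**4 = 11859210000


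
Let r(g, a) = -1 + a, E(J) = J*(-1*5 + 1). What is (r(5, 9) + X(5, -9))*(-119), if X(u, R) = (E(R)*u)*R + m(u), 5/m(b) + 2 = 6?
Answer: 766717/4 ≈ 1.9168e+5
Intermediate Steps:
m(b) = 5/4 (m(b) = 5/(-2 + 6) = 5/4)
E(J) = -4*J (E(J) = J*(-5 + 1) = J*(-4) = -4*J)
X(u, R) = 5/4 - 4*u*R² (X(u, R) = ((-4*R)*u)*R + 5/4 = (-4*R*u)*R + 5/4 = -4*u*R² + 5/4 = 5/4 - 4*u*R²)
(r(5, 9) + X(5, -9))*(-119) = ((-1 + 9) + (5/4 - 4*5*(-9)²))*(-119) = (8 + (5/4 - 4*5*81))*(-119) = (8 + (5/4 - 1620))*(-119) = (8 - 6475/4)*(-119) = -6443/4*(-119) = 766717/4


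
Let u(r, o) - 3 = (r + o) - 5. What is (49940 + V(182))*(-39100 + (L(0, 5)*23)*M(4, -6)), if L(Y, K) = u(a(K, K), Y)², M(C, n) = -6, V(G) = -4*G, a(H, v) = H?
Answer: -1985310504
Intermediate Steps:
u(r, o) = -2 + o + r (u(r, o) = 3 + ((r + o) - 5) = 3 + ((o + r) - 5) = 3 + (-5 + o + r) = -2 + o + r)
L(Y, K) = (-2 + K + Y)² (L(Y, K) = (-2 + Y + K)² = (-2 + K + Y)²)
(49940 + V(182))*(-39100 + (L(0, 5)*23)*M(4, -6)) = (49940 - 4*182)*(-39100 + ((-2 + 5 + 0)²*23)*(-6)) = (49940 - 728)*(-39100 + (3²*23)*(-6)) = 49212*(-39100 + (9*23)*(-6)) = 49212*(-39100 + 207*(-6)) = 49212*(-39100 - 1242) = 49212*(-40342) = -1985310504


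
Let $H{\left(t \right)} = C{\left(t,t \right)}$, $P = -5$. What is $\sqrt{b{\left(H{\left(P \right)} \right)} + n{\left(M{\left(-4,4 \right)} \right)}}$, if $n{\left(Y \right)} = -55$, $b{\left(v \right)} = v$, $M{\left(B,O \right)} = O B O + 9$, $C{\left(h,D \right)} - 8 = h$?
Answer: $2 i \sqrt{13} \approx 7.2111 i$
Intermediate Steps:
$C{\left(h,D \right)} = 8 + h$
$M{\left(B,O \right)} = 9 + B O^{2}$ ($M{\left(B,O \right)} = B O O + 9 = B O^{2} + 9 = 9 + B O^{2}$)
$H{\left(t \right)} = 8 + t$
$\sqrt{b{\left(H{\left(P \right)} \right)} + n{\left(M{\left(-4,4 \right)} \right)}} = \sqrt{\left(8 - 5\right) - 55} = \sqrt{3 - 55} = \sqrt{-52} = 2 i \sqrt{13}$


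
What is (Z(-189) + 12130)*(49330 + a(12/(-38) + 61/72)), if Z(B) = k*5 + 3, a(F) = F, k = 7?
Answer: 11404824223/19 ≈ 6.0025e+8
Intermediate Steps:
Z(B) = 38 (Z(B) = 7*5 + 3 = 35 + 3 = 38)
(Z(-189) + 12130)*(49330 + a(12/(-38) + 61/72)) = (38 + 12130)*(49330 + (12/(-38) + 61/72)) = 12168*(49330 + (12*(-1/38) + 61*(1/72))) = 12168*(49330 + (-6/19 + 61/72)) = 12168*(49330 + 727/1368) = 12168*(67484167/1368) = 11404824223/19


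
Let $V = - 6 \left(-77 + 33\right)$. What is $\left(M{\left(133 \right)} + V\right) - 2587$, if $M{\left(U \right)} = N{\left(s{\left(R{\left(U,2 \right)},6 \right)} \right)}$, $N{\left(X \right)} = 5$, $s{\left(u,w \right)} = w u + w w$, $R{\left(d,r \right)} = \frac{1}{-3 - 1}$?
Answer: $-2318$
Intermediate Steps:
$R{\left(d,r \right)} = - \frac{1}{4}$ ($R{\left(d,r \right)} = \frac{1}{-4} = - \frac{1}{4}$)
$s{\left(u,w \right)} = w^{2} + u w$ ($s{\left(u,w \right)} = u w + w^{2} = w^{2} + u w$)
$M{\left(U \right)} = 5$
$V = 264$ ($V = \left(-6\right) \left(-44\right) = 264$)
$\left(M{\left(133 \right)} + V\right) - 2587 = \left(5 + 264\right) - 2587 = 269 - 2587 = -2318$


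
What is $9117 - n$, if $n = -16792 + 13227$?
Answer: $12682$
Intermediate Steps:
$n = -3565$
$9117 - n = 9117 - -3565 = 9117 + 3565 = 12682$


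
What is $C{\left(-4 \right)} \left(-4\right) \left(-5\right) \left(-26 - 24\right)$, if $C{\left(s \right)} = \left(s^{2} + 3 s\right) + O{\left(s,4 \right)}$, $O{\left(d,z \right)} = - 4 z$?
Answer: $12000$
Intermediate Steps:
$C{\left(s \right)} = -16 + s^{2} + 3 s$ ($C{\left(s \right)} = \left(s^{2} + 3 s\right) - 16 = -16 + s^{2} + 3 s$)
$C{\left(-4 \right)} \left(-4\right) \left(-5\right) \left(-26 - 24\right) = \left(-16 + \left(-4\right)^{2} + 3 \left(-4\right)\right) \left(-4\right) \left(-5\right) \left(-26 - 24\right) = \left(-16 + 16 - 12\right) \left(-4\right) \left(-5\right) \left(-50\right) = \left(-12\right) \left(-4\right) \left(-5\right) \left(-50\right) = 48 \left(-5\right) \left(-50\right) = \left(-240\right) \left(-50\right) = 12000$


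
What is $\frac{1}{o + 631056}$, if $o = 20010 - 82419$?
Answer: $\frac{1}{568647} \approx 1.7586 \cdot 10^{-6}$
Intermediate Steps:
$o = -62409$
$\frac{1}{o + 631056} = \frac{1}{-62409 + 631056} = \frac{1}{568647}$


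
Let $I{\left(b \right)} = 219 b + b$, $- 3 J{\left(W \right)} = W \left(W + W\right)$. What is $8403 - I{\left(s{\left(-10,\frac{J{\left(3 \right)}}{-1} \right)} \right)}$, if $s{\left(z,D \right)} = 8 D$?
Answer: $-2157$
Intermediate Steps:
$J{\left(W \right)} = - \frac{2 W^{2}}{3}$ ($J{\left(W \right)} = - \frac{W \left(W + W\right)}{3} = - \frac{W 2 W}{3} = - \frac{2 W^{2}}{3}$)
$I{\left(b \right)} = 220 b$
$8403 - I{\left(s{\left(-10,\frac{J{\left(3 \right)}}{-1} \right)} \right)} = 8403 - 220 \cdot 8 \frac{\left(- \frac{2}{3}\right) 3^{2}}{-1} = 8403 - 220 \cdot 8 \left(- \frac{2}{3}\right) 9 \left(-1\right) = 8403 - 220 \cdot 8 \left(\left(-6\right) \left(-1\right)\right) = 8403 - 220 \cdot 8 \cdot 6 = 8403 - 220 \cdot 48 = 8403 - 10560 = -2157$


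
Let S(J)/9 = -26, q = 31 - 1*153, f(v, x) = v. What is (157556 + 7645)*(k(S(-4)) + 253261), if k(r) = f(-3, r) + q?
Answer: 41818320336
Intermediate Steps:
q = -122 (q = 31 - 153 = -122)
S(J) = -234 (S(J) = 9*(-26) = -234)
k(r) = -125 (k(r) = -3 - 122 = -125)
(157556 + 7645)*(k(S(-4)) + 253261) = (157556 + 7645)*(-125 + 253261) = 165201*253136 = 41818320336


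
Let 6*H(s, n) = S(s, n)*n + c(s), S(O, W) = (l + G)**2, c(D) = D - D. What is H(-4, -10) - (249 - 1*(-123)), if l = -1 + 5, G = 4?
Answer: -1436/3 ≈ -478.67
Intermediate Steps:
c(D) = 0
l = 4
S(O, W) = 64 (S(O, W) = (4 + 4)**2 = 8**2 = 64)
H(s, n) = 32*n/3 (H(s, n) = (64*n + 0)/6 = (64*n)/6 = 32*n/3)
H(-4, -10) - (249 - 1*(-123)) = (32/3)*(-10) - (249 - 1*(-123)) = -320/3 - (249 + 123) = -320/3 - 1*372 = -320/3 - 372 = -1436/3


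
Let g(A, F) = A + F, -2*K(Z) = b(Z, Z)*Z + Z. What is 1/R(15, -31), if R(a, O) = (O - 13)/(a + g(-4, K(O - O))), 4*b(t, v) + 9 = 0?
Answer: -¼ ≈ -0.25000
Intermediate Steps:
b(t, v) = -9/4 (b(t, v) = -9/4 + (¼)*0 = -9/4 + 0 = -9/4)
K(Z) = 5*Z/8 (K(Z) = -(-9*Z/4 + Z)/2 = -(-5)*Z/8 = 5*Z/8)
R(a, O) = (-13 + O)/(-4 + a) (R(a, O) = (O - 13)/(a + (-4 + 5*(O - O)/8)) = (-13 + O)/(a + (-4 + (5/8)*0)) = (-13 + O)/(a + (-4 + 0)) = (-13 + O)/(a - 4) = (-13 + O)/(-4 + a))
1/R(15, -31) = 1/((-13 - 31)/(-4 + 15)) = 1/(-44/11) = 1/((1/11)*(-44)) = 1/(-4) = -¼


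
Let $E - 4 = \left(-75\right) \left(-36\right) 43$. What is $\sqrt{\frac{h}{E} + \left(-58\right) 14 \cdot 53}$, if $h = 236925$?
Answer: $\frac{i \sqrt{145025936536294}}{58052} \approx 207.45 i$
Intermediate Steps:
$E = 116104$ ($E = 4 + \left(-75\right) \left(-36\right) 43 = 4 + 2700 \cdot 43 = 4 + 116100 = 116104$)
$\sqrt{\frac{h}{E} + \left(-58\right) 14 \cdot 53} = \sqrt{\frac{236925}{116104} + \left(-58\right) 14 \cdot 53} = \sqrt{236925 \cdot \frac{1}{116104} - 43036} = \sqrt{\frac{236925}{116104} - 43036} = \sqrt{- \frac{4996414819}{116104}} = \frac{i \sqrt{145025936536294}}{58052}$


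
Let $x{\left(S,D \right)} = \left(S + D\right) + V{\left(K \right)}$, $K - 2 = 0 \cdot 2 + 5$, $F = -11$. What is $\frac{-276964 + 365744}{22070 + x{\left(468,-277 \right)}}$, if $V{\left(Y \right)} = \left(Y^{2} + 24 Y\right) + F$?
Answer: $\frac{88780}{22467} \approx 3.9516$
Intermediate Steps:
$K = 7$ ($K = 2 + \left(0 \cdot 2 + 5\right) = 2 + \left(0 + 5\right) = 2 + 5 = 7$)
$V{\left(Y \right)} = -11 + Y^{2} + 24 Y$ ($V{\left(Y \right)} = \left(Y^{2} + 24 Y\right) - 11 = -11 + Y^{2} + 24 Y$)
$x{\left(S,D \right)} = 206 + D + S$ ($x{\left(S,D \right)} = \left(S + D\right) + \left(-11 + 7^{2} + 24 \cdot 7\right) = \left(D + S\right) + \left(-11 + 49 + 168\right) = \left(D + S\right) + 206 = 206 + D + S$)
$\frac{-276964 + 365744}{22070 + x{\left(468,-277 \right)}} = \frac{-276964 + 365744}{22070 + \left(206 - 277 + 468\right)} = \frac{88780}{22070 + 397} = \frac{88780}{22467}$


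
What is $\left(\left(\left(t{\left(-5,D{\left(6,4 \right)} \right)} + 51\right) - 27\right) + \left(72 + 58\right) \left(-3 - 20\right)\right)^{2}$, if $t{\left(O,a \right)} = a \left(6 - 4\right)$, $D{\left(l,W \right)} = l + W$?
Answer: $8678916$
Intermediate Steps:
$D{\left(l,W \right)} = W + l$
$t{\left(O,a \right)} = 2 a$ ($t{\left(O,a \right)} = a 2 = 2 a$)
$\left(\left(\left(t{\left(-5,D{\left(6,4 \right)} \right)} + 51\right) - 27\right) + \left(72 + 58\right) \left(-3 - 20\right)\right)^{2} = \left(\left(\left(2 \left(4 + 6\right) + 51\right) - 27\right) + \left(72 + 58\right) \left(-3 - 20\right)\right)^{2} = \left(\left(\left(2 \cdot 10 + 51\right) - 27\right) + 130 \left(-23\right)\right)^{2} = \left(\left(\left(20 + 51\right) - 27\right) - 2990\right)^{2} = \left(\left(71 - 27\right) - 2990\right)^{2} = \left(44 - 2990\right)^{2} = \left(-2946\right)^{2} = 8678916$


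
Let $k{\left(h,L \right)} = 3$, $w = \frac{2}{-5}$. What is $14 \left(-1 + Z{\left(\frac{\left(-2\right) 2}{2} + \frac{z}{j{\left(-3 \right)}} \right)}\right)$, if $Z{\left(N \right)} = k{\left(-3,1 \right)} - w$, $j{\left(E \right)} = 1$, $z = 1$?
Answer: $\frac{168}{5} \approx 33.6$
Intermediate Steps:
$w = - \frac{2}{5}$ ($w = 2 \left(- \frac{1}{5}\right) = - \frac{2}{5} \approx -0.4$)
$Z{\left(N \right)} = \frac{17}{5}$ ($Z{\left(N \right)} = 3 - - \frac{2}{5} = 3 + \frac{2}{5} = \frac{17}{5}$)
$14 \left(-1 + Z{\left(\frac{\left(-2\right) 2}{2} + \frac{z}{j{\left(-3 \right)}} \right)}\right) = 14 \left(-1 + \frac{17}{5}\right) = 14 \cdot \frac{12}{5} = \frac{168}{5}$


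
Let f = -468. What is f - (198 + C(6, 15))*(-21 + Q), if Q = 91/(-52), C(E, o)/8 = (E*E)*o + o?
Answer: 210093/2 ≈ 1.0505e+5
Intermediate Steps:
C(E, o) = 8*o + 8*o*E² (C(E, o) = 8*((E*E)*o + o) = 8*(E²*o + o) = 8*(o*E² + o) = 8*(o + o*E²) = 8*o + 8*o*E²)
Q = -7/4 (Q = 91*(-1/52) = -7/4 ≈ -1.7500)
f - (198 + C(6, 15))*(-21 + Q) = -468 - (198 + 8*15*(1 + 6²))*(-21 - 7/4) = -468 - (198 + 8*15*(1 + 36))*(-91)/4 = -468 - (198 + 8*15*37)*(-91)/4 = -468 - (198 + 4440)*(-91)/4 = -468 - 4638*(-91)/4 = -468 - 1*(-211029/2) = -468 + 211029/2 = 210093/2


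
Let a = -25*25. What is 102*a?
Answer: -63750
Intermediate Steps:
a = -625
102*a = 102*(-625) = -63750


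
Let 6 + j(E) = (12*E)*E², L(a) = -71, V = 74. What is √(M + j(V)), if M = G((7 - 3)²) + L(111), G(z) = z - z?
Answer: √4862611 ≈ 2205.1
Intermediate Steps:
G(z) = 0
j(E) = -6 + 12*E³ (j(E) = -6 + (12*E)*E² = -6 + 12*E³)
M = -71 (M = 0 - 71 = -71)
√(M + j(V)) = √(-71 + (-6 + 12*74³)) = √(-71 + (-6 + 12*405224)) = √(-71 + (-6 + 4862688)) = √(-71 + 4862682) = √4862611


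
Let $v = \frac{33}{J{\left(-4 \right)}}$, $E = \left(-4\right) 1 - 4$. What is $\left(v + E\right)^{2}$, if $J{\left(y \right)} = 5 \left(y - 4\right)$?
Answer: $\frac{124609}{1600} \approx 77.881$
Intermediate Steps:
$J{\left(y \right)} = -20 + 5 y$ ($J{\left(y \right)} = 5 \left(-4 + y\right) = -20 + 5 y$)
$E = -8$ ($E = -4 - 4 = -8$)
$v = - \frac{33}{40}$ ($v = \frac{33}{-20 + 5 \left(-4\right)} = \frac{33}{-20 - 20} = \frac{33}{-40} = 33 \left(- \frac{1}{40}\right) = - \frac{33}{40} \approx -0.825$)
$\left(v + E\right)^{2} = \left(- \frac{33}{40} - 8\right)^{2} = \left(- \frac{353}{40}\right)^{2} = \frac{124609}{1600}$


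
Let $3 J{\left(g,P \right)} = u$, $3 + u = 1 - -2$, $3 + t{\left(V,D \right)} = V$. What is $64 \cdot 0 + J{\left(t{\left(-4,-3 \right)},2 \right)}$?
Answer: $0$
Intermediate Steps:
$t{\left(V,D \right)} = -3 + V$
$u = 0$ ($u = -3 + \left(1 - -2\right) = -3 + \left(1 + 2\right) = -3 + 3 = 0$)
$J{\left(g,P \right)} = 0$ ($J{\left(g,P \right)} = \frac{1}{3} \cdot 0 = 0$)
$64 \cdot 0 + J{\left(t{\left(-4,-3 \right)},2 \right)} = 64 \cdot 0 + 0 = 0 + 0 = 0$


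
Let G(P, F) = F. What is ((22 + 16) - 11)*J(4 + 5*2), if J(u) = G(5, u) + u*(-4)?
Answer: -1134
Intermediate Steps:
J(u) = -3*u (J(u) = u + u*(-4) = u - 4*u = -3*u)
((22 + 16) - 11)*J(4 + 5*2) = ((22 + 16) - 11)*(-3*(4 + 5*2)) = (38 - 11)*(-3*(4 + 10)) = 27*(-3*14) = 27*(-42) = -1134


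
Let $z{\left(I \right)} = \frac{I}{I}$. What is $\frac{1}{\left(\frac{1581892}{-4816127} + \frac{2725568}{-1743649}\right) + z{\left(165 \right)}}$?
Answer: $- \frac{8397635027423}{7487311011621} \approx -1.1216$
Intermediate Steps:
$z{\left(I \right)} = 1$
$\frac{1}{\left(\frac{1581892}{-4816127} + \frac{2725568}{-1743649}\right) + z{\left(165 \right)}} = \frac{1}{\left(\frac{1581892}{-4816127} + \frac{2725568}{-1743649}\right) + 1} = \frac{1}{\left(1581892 \left(- \frac{1}{4816127}\right) + 2725568 \left(- \frac{1}{1743649}\right)\right) + 1} = \frac{1}{\left(- \frac{1581892}{4816127} - \frac{2725568}{1743649}\right) + 1} = \frac{1}{- \frac{15884946039044}{8397635027423} + 1} = \frac{1}{- \frac{7487311011621}{8397635027423}} = - \frac{8397635027423}{7487311011621}$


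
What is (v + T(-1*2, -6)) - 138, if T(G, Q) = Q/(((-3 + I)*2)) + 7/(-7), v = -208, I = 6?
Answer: -348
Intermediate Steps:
T(G, Q) = -1 + Q/6 (T(G, Q) = Q/(((-3 + 6)*2)) + 7/(-7) = Q/((3*2)) + 7*(-⅐) = Q/6 - 1 = -1 + Q/6)
(v + T(-1*2, -6)) - 138 = (-208 + (-1 + (⅙)*(-6))) - 138 = (-208 + (-1 - 1)) - 138 = (-208 - 2) - 138 = -210 - 138 = -348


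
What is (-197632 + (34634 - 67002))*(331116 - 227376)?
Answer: -23860200000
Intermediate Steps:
(-197632 + (34634 - 67002))*(331116 - 227376) = (-197632 - 32368)*103740 = -230000*103740 = -23860200000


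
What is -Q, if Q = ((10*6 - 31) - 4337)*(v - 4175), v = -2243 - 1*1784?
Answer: -35334216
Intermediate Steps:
v = -4027 (v = -2243 - 1784 = -4027)
Q = 35334216 (Q = ((10*6 - 31) - 4337)*(-4027 - 4175) = ((60 - 31) - 4337)*(-8202) = (29 - 4337)*(-8202) = -4308*(-8202) = 35334216)
-Q = -1*35334216 = -35334216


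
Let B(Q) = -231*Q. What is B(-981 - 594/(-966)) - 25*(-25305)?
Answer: 19759161/23 ≈ 8.5909e+5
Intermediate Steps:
B(-981 - 594/(-966)) - 25*(-25305) = -231*(-981 - 594/(-966)) - 25*(-25305) = -231*(-981 - 594*(-1)/966) + 632625 = -231*(-981 - 1*(-99/161)) + 632625 = -231*(-981 + 99/161) + 632625 = -231*(-157842/161) + 632625 = 5208786/23 + 632625 = 19759161/23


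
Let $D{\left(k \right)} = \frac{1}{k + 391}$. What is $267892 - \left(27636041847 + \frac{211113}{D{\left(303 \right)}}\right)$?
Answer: $-27782286377$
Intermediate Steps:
$D{\left(k \right)} = \frac{1}{391 + k}$
$267892 - \left(27636041847 + \frac{211113}{D{\left(303 \right)}}\right) = 267892 - \left(146512422 + 27636041847\right) = 267892 - \left(27636041847 + 211113 \frac{1}{\frac{1}{694}}\right) = 267892 - 27782554269 = -27782286377$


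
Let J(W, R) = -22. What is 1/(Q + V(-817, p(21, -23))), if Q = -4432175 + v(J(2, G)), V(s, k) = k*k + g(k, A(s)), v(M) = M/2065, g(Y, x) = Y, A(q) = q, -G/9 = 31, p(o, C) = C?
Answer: -2065/9151396507 ≈ -2.2565e-7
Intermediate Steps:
G = -279 (G = -9*31 = -279)
v(M) = M/2065 (v(M) = M*(1/2065) = M/2065)
V(s, k) = k + k² (V(s, k) = k*k + k = k² + k = k + k²)
Q = -9152441397/2065 (Q = -4432175 + (1/2065)*(-22) = -4432175 - 22/2065 = -9152441397/2065 ≈ -4.4322e+6)
1/(Q + V(-817, p(21, -23))) = 1/(-9152441397/2065 - 23*(1 - 23)) = 1/(-9152441397/2065 - 23*(-22)) = 1/(-9152441397/2065 + 506) = 1/(-9151396507/2065) = -2065/9151396507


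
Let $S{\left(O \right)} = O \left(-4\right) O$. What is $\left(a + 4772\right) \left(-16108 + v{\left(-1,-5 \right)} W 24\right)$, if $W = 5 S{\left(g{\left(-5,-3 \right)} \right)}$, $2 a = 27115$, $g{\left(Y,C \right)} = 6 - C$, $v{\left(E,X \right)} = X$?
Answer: $3268003214$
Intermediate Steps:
$a = \frac{27115}{2}$ ($a = \frac{1}{2} \cdot 27115 = \frac{27115}{2} \approx 13558.0$)
$S{\left(O \right)} = - 4 O^{2}$ ($S{\left(O \right)} = - 4 O O = - 4 O^{2}$)
$W = -1620$ ($W = 5 \left(- 4 \left(6 - -3\right)^{2}\right) = 5 \left(- 4 \left(6 + 3\right)^{2}\right) = 5 \left(- 4 \cdot 9^{2}\right) = 5 \left(\left(-4\right) 81\right) = 5 \left(-324\right) = -1620$)
$\left(a + 4772\right) \left(-16108 + v{\left(-1,-5 \right)} W 24\right) = \left(\frac{27115}{2} + 4772\right) \left(-16108 + \left(-5\right) \left(-1620\right) 24\right) = \frac{36659 \left(-16108 + 8100 \cdot 24\right)}{2} = \frac{36659 \left(-16108 + 194400\right)}{2} = \frac{36659}{2} \cdot 178292 = 3268003214$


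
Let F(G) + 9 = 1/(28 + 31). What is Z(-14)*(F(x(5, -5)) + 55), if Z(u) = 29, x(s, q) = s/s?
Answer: 78735/59 ≈ 1334.5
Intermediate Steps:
x(s, q) = 1
F(G) = -530/59 (F(G) = -9 + 1/(28 + 31) = -9 + 1/59 = -530/59)
Z(-14)*(F(x(5, -5)) + 55) = 29*(-530/59 + 55) = 29*(2715/59) = 78735/59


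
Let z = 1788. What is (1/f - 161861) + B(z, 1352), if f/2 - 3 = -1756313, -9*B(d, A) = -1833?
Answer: -1703522346643/10537860 ≈ -1.6166e+5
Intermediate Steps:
B(d, A) = 611/3 (B(d, A) = -⅑*(-1833) = 611/3)
f = -3512620 (f = 6 + 2*(-1756313) = 6 - 3512626 = -3512620)
(1/f - 161861) + B(z, 1352) = (1/(-3512620) - 161861) + 611/3 = (-1/3512620 - 161861) + 611/3 = -568556185821/3512620 + 611/3 = -1703522346643/10537860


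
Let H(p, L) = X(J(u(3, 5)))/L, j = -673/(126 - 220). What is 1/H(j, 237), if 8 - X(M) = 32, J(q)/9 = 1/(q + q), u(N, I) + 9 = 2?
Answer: -79/8 ≈ -9.8750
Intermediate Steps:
u(N, I) = -7 (u(N, I) = -9 + 2 = -7)
J(q) = 9/(2*q) (J(q) = 9/(q + q) = 9/((2*q)) = 9*(1/(2*q)) = 9/(2*q))
X(M) = -24 (X(M) = 8 - 1*32 = 8 - 32 = -24)
j = 673/94 (j = -673/(-94) = -673*(-1/94) = 673/94 ≈ 7.1596)
H(p, L) = -24/L
1/H(j, 237) = 1/(-24/237) = 1/(-24*1/237) = 1/(-8/79) = -79/8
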